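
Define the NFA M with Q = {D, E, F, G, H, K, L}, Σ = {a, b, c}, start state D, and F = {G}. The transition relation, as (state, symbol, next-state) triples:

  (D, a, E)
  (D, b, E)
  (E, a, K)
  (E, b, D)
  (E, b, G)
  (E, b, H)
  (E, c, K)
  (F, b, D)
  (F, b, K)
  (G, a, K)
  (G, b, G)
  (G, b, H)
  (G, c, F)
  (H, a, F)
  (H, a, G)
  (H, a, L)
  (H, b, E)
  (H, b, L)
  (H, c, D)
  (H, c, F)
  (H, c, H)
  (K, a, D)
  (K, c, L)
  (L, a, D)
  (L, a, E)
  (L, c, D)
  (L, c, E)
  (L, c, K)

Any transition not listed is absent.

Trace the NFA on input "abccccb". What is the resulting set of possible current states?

{D, E, K, L}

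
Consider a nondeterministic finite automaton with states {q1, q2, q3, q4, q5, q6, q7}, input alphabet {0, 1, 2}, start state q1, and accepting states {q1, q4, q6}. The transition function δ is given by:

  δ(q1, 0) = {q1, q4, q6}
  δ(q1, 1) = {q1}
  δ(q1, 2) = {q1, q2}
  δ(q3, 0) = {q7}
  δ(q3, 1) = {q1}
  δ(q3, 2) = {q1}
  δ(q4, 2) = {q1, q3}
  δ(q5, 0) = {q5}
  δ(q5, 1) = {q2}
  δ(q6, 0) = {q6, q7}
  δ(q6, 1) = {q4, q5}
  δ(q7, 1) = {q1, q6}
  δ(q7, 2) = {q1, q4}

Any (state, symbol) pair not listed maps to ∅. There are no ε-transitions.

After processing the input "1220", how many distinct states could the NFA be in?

Start in {q1}.
Read '1': {q1} → {q1}.
Read '2': {q1} → {q1, q2}.
Read '2': {q1, q2} → {q1, q2}.
Read '0': {q1, q2} → {q1, q4, q6}.
That set has 3 states.

3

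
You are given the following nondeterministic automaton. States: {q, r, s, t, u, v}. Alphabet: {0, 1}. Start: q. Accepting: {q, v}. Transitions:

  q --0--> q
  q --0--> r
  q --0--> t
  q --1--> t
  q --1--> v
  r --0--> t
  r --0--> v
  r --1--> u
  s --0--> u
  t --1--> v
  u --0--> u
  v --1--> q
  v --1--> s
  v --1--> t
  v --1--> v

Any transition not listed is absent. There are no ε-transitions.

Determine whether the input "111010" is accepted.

Start in {q}.
Read '1': q→{t, v}; now {t, v}.
Read '1': t→{v}, v→{q, s, t, v}; now {q, s, t, v}.
Read '1': q→{t, v}, s→∅, t→{v}, v→{q, s, t, v}; now {q, s, t, v}.
Read '0': q→{q, r, t}, s→{u}, t→∅, v→∅; now {q, r, t, u}.
Read '1': q→{t, v}, r→{u}, t→{v}, u→∅; now {t, u, v}.
Read '0': t→∅, u→{u}, v→∅; now {u}.
The final set {u} contains no accepting state.

No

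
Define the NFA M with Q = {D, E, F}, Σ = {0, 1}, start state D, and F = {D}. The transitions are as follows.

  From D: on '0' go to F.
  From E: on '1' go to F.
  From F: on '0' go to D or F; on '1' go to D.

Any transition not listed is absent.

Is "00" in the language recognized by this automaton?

Yes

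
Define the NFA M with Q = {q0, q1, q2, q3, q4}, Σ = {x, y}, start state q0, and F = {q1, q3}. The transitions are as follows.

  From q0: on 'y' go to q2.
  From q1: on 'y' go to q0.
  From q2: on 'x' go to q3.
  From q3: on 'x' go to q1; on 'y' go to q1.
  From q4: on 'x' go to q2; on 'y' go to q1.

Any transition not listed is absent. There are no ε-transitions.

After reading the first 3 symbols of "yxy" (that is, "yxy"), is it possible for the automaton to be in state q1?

Start in {q0}.
Read 'y': {q0} → {q2}.
Read 'x': {q2} → {q3}.
Read 'y': {q3} → {q1}.
State q1 is in {q1}.

Yes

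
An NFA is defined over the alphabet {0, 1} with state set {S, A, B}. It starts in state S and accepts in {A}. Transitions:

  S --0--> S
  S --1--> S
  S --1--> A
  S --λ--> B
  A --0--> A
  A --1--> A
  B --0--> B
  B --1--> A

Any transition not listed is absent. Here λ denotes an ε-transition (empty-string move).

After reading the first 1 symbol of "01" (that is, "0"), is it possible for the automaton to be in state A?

Start: ε-closure({S}) = {S, B}.
Read '0': S→{S}, B→{B}; now {S, B}.
State A is not in {S, B}.

No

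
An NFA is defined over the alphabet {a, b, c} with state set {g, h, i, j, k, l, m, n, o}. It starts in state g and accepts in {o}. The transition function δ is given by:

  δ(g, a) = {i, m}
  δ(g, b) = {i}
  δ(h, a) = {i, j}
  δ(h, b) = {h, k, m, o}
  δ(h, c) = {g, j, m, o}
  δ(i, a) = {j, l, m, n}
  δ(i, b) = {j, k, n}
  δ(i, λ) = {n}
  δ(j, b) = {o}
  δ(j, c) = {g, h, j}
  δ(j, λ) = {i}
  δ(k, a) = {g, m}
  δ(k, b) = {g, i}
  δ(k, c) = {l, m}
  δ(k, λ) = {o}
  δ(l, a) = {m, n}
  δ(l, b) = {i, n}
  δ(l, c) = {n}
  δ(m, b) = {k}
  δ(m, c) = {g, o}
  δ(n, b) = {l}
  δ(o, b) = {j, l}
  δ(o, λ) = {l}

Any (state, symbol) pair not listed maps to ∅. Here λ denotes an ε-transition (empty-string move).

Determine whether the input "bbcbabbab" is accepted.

Start in {g}.
Read 'b': g→{i}; union {i}; ε-closure = {i, n}.
Read 'b': i→{j, k, n}, n→{l}; union {j, k, l, n}; ε-closure = {i, j, k, l, n, o}.
Read 'c': i→∅, j→{g, h, j}, k→{l, m}, l→{n}, n→∅, o→∅; union {g, h, j, l, m, n}; ε-closure = {g, h, i, j, l, m, n}.
Read 'b': g→{i}, h→{h, k, m, o}, i→{j, k, n}, j→{o}, l→{i, n}, m→{k}, n→{l}; now {h, i, j, k, l, m, n, o}.
Read 'a': h→{i, j}, i→{j, l, m, n}, j→∅, k→{g, m}, l→{m, n}, m→∅, n→∅, o→∅; now {g, i, j, l, m, n}.
Read 'b': g→{i}, i→{j, k, n}, j→{o}, l→{i, n}, m→{k}, n→{l}; now {i, j, k, l, n, o}.
Read 'b': i→{j, k, n}, j→{o}, k→{g, i}, l→{i, n}, n→{l}, o→{j, l}; now {g, i, j, k, l, n, o}.
Read 'a': g→{i, m}, i→{j, l, m, n}, j→∅, k→{g, m}, l→{m, n}, n→∅, o→∅; now {g, i, j, l, m, n}.
Read 'b': g→{i}, i→{j, k, n}, j→{o}, l→{i, n}, m→{k}, n→{l}; now {i, j, k, l, n, o}.
The final set {i, j, k, l, n, o} contains the accepting state o.

Yes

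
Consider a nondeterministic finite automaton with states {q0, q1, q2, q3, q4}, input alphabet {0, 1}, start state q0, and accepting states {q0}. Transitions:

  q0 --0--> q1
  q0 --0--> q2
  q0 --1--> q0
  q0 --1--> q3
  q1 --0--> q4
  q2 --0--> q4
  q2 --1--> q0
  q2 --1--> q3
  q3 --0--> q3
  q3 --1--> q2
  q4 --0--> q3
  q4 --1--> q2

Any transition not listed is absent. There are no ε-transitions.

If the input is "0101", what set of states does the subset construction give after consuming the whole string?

Start in {q0}.
Read '0': q0→{q1, q2}; now {q1, q2}.
Read '1': q1→∅, q2→{q0, q3}; now {q0, q3}.
Read '0': q0→{q1, q2}, q3→{q3}; now {q1, q2, q3}.
Read '1': q1→∅, q2→{q0, q3}, q3→{q2}; now {q0, q2, q3}.

{q0, q2, q3}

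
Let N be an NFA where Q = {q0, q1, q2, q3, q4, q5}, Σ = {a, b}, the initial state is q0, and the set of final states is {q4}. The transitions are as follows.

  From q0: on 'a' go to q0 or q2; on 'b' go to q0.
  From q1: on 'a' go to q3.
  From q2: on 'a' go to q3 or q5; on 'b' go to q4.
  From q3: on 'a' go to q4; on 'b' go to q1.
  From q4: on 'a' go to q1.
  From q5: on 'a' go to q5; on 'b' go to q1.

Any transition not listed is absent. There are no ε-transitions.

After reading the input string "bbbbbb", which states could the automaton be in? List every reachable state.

{q0}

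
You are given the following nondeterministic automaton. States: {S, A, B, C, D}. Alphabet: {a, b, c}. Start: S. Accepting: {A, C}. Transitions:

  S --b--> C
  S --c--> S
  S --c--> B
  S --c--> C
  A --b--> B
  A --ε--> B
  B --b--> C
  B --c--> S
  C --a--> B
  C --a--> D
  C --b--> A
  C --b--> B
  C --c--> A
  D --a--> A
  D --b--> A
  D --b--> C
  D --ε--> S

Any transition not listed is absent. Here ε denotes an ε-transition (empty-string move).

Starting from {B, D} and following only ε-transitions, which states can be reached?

Begin with {B, D}.
ε-move D → S; add S.

{S, B, D}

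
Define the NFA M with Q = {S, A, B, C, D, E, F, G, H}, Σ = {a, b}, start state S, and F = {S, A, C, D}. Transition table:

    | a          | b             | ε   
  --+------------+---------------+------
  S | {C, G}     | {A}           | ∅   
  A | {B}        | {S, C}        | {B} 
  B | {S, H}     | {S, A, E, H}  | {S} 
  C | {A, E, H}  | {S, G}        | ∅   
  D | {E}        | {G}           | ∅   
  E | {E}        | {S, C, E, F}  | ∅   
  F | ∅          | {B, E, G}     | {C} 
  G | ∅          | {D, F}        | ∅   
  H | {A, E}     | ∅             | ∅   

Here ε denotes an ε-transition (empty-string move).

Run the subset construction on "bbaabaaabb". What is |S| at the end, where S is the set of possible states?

Start in {S}.
Read 'b': S→{A}; union {A}; ε-closure = {S, A, B}.
Read 'b': S→{A}, A→{S, C}, B→{S, A, E, H}; union {S, A, C, E, H}; ε-closure = {S, A, B, C, E, H}.
Read 'a': S→{C, G}, A→{B}, B→{S, H}, C→{A, E, H}, E→{E}, H→{A, E}; now {S, A, B, C, E, G, H}.
Read 'a': S→{C, G}, A→{B}, B→{S, H}, C→{A, E, H}, E→{E}, G→∅, H→{A, E}; now {S, A, B, C, E, G, H}.
Read 'b': S→{A}, A→{S, C}, B→{S, A, E, H}, C→{S, G}, E→{S, C, E, F}, G→{D, F}, H→∅; union {S, A, C, D, E, F, G, H}; ε-closure = {S, A, B, C, D, E, F, G, H}.
Read 'a': S→{C, G}, A→{B}, B→{S, H}, C→{A, E, H}, D→{E}, E→{E}, F→∅, G→∅, H→{A, E}; now {S, A, B, C, E, G, H}.
Read 'a': S→{C, G}, A→{B}, B→{S, H}, C→{A, E, H}, E→{E}, G→∅, H→{A, E}; now {S, A, B, C, E, G, H}.
Read 'a': S→{C, G}, A→{B}, B→{S, H}, C→{A, E, H}, E→{E}, G→∅, H→{A, E}; now {S, A, B, C, E, G, H}.
Read 'b': S→{A}, A→{S, C}, B→{S, A, E, H}, C→{S, G}, E→{S, C, E, F}, G→{D, F}, H→∅; union {S, A, C, D, E, F, G, H}; ε-closure = {S, A, B, C, D, E, F, G, H}.
Read 'b': S→{A}, A→{S, C}, B→{S, A, E, H}, C→{S, G}, D→{G}, E→{S, C, E, F}, F→{B, E, G}, G→{D, F}, H→∅; now {S, A, B, C, D, E, F, G, H}.
That set has 9 states.

9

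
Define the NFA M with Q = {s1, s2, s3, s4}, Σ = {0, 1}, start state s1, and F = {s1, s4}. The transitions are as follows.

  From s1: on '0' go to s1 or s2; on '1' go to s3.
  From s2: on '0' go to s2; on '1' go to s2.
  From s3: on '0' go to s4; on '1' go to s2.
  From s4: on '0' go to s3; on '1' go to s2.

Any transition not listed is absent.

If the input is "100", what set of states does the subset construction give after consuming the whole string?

Start in {s1}.
Read '1': s1→{s3}; now {s3}.
Read '0': s3→{s4}; now {s4}.
Read '0': s4→{s3}; now {s3}.

{s3}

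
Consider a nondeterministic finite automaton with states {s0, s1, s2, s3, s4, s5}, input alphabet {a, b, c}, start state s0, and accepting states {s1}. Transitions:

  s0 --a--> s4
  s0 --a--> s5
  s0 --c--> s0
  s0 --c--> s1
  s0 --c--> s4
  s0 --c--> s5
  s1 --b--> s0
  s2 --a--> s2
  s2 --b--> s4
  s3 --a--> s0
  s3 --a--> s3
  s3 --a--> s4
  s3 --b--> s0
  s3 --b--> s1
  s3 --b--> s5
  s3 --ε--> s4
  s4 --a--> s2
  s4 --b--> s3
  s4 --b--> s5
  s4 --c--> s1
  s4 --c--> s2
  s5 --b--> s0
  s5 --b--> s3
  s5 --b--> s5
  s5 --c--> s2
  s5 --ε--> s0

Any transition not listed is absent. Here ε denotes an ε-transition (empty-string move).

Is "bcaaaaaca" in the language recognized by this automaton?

No

Start in {s0}.
Read 'b': s0→∅; now ∅.
The set is empty and remains empty for the remaining 8 symbols.
The final set ∅ contains no accepting state.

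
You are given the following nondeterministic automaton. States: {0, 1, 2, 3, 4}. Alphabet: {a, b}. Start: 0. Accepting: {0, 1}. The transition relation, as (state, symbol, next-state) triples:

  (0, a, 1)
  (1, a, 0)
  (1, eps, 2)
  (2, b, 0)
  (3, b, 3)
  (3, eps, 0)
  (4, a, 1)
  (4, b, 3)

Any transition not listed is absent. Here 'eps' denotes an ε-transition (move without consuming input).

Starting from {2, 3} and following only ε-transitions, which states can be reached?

{0, 2, 3}

Begin with {2, 3}.
ε-move 3 → 0; add 0.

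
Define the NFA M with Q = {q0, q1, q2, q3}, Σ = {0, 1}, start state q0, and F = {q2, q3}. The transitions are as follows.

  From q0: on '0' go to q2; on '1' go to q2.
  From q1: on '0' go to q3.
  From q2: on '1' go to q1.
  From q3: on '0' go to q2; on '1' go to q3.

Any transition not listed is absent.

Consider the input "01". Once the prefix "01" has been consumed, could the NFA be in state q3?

Start in {q0}.
Read '0': q0→{q2}; now {q2}.
Read '1': q2→{q1}; now {q1}.
State q3 is not in {q1}.

No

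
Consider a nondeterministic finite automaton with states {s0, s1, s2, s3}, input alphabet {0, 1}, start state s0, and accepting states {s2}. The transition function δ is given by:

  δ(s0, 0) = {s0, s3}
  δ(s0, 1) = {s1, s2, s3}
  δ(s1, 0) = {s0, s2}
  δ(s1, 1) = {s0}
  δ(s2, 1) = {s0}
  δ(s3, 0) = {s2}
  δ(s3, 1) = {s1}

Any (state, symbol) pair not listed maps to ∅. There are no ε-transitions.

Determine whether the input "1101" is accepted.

Yes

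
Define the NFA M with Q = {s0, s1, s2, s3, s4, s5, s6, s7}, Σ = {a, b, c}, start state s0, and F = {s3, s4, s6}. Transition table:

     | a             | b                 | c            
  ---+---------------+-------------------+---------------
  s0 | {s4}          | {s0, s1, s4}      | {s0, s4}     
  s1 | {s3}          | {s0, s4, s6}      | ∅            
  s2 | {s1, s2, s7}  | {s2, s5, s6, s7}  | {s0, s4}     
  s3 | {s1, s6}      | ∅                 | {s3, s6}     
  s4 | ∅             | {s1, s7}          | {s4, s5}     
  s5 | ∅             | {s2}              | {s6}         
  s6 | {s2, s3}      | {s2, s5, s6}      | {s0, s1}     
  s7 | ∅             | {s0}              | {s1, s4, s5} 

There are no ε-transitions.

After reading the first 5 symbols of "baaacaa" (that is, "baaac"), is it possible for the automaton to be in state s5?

No

Start in {s0}.
Read 'b': s0→{s0, s1, s4}; now {s0, s1, s4}.
Read 'a': s0→{s4}, s1→{s3}, s4→∅; now {s3, s4}.
Read 'a': s3→{s1, s6}, s4→∅; now {s1, s6}.
Read 'a': s1→{s3}, s6→{s2, s3}; now {s2, s3}.
Read 'c': s2→{s0, s4}, s3→{s3, s6}; now {s0, s3, s4, s6}.
State s5 is not in {s0, s3, s4, s6}.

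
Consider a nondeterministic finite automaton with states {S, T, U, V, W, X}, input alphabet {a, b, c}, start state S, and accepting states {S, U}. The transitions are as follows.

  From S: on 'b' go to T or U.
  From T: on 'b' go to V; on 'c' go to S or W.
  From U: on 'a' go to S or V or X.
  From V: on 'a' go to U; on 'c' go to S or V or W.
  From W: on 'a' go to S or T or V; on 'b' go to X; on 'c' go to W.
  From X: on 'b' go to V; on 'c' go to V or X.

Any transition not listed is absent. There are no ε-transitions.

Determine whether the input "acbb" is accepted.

No

Start in {S}.
Read 'a': S→∅; now ∅.
The set is empty and remains empty for the remaining 3 symbols.
The final set ∅ contains no accepting state.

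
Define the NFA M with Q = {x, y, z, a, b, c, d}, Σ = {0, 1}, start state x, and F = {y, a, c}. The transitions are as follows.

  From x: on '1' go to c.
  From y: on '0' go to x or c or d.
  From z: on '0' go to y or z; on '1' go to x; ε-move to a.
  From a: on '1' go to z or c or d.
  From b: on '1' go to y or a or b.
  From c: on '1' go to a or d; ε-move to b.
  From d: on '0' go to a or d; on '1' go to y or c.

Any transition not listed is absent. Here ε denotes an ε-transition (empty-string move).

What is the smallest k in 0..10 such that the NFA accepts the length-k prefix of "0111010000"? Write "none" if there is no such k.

Start in {x}.
Read '0': x→∅; now ∅.
The set is empty and remains empty for the remaining 9 symbols.
No reachable set along the way intersects F.

none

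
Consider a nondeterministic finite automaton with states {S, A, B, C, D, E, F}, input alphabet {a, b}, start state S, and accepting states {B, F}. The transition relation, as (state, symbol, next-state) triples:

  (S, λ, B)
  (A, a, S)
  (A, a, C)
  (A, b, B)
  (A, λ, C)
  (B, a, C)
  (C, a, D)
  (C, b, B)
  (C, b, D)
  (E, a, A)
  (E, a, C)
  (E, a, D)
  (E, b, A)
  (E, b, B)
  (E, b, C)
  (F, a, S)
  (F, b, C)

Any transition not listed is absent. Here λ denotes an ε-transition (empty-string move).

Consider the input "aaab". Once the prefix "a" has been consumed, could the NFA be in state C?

Start: ε-closure({S}) = {S, B}.
Read 'a': {S, B} → {C}.
State C is in {C}.

Yes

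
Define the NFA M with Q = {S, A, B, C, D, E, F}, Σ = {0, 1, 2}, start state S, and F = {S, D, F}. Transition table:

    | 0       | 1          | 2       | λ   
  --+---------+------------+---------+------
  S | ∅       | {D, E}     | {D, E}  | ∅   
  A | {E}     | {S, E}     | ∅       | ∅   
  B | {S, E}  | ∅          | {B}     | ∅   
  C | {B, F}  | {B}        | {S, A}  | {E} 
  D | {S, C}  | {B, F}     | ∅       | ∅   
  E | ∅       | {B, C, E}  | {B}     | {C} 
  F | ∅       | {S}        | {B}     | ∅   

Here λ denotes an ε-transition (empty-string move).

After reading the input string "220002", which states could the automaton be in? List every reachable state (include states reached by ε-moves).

Start in {S}.
Read '2': S→{D, E}; union {D, E}; ε-closure = {C, D, E}.
Read '2': C→{S, A}, D→∅, E→{B}; now {S, A, B}.
Read '0': S→∅, A→{E}, B→{S, E}; union {S, E}; ε-closure = {S, C, E}.
Read '0': S→∅, C→{B, F}, E→∅; now {B, F}.
Read '0': B→{S, E}, F→∅; union {S, E}; ε-closure = {S, C, E}.
Read '2': S→{D, E}, C→{S, A}, E→{B}; union {S, A, B, D, E}; ε-closure = {S, A, B, C, D, E}.

{S, A, B, C, D, E}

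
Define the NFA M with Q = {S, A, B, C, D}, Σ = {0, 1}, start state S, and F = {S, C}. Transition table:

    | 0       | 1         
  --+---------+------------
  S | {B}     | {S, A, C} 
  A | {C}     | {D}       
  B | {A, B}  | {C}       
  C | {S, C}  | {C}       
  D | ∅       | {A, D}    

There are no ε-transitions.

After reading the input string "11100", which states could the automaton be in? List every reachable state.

Start in {S}.
Read '1': {S} → {S, A, C}.
Read '1': {S, A, C} → {S, A, C, D}.
Read '1': {S, A, C, D} → {S, A, C, D}.
Read '0': {S, A, C, D} → {S, B, C}.
Read '0': {S, B, C} → {S, A, B, C}.

{S, A, B, C}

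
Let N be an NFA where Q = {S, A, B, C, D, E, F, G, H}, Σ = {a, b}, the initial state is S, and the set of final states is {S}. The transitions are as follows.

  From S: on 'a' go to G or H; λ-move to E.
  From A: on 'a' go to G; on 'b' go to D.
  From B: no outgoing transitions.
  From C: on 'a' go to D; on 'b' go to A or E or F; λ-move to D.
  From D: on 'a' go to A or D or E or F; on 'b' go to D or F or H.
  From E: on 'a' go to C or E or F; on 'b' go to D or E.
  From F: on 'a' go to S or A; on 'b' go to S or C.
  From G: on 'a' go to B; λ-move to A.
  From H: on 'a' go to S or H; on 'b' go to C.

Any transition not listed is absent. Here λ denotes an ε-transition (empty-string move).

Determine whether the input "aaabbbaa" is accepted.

Yes

Start: ε-closure({S}) = {S, E}.
Read 'a': {S, E} → {A, C, D, E, F, G, H}.
Read 'a': {A, C, D, E, F, G, H} → {S, A, B, C, D, E, F, G, H}.
Read 'a': {S, A, B, C, D, E, F, G, H} → {S, A, B, C, D, E, F, G, H}.
Read 'b': {S, A, B, C, D, E, F, G, H} → {S, A, C, D, E, F, H}.
Read 'b': {S, A, C, D, E, F, H} → {S, A, C, D, E, F, H}.
Read 'b': {S, A, C, D, E, F, H} → {S, A, C, D, E, F, H}.
Read 'a': {S, A, C, D, E, F, H} → {S, A, C, D, E, F, G, H}.
Read 'a': {S, A, C, D, E, F, G, H} → {S, A, B, C, D, E, F, G, H}.
The final set {S, A, B, C, D, E, F, G, H} contains the accepting state S.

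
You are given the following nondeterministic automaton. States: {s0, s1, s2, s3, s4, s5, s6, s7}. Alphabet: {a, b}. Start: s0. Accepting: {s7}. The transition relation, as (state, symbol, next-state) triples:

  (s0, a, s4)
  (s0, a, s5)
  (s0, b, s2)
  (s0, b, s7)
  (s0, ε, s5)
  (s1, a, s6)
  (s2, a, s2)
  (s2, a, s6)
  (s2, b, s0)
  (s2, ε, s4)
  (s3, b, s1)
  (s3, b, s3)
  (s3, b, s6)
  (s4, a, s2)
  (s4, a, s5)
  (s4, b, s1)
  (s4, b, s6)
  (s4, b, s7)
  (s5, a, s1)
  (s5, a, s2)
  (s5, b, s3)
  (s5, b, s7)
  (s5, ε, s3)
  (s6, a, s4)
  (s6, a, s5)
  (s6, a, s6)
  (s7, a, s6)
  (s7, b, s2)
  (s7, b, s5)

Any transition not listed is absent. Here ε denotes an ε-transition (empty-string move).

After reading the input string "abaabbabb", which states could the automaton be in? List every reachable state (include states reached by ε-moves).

Start: ε-closure({s0}) = {s0, s3, s5}.
Read 'a': {s0, s3, s5} → {s1, s2, s3, s4, s5}.
Read 'b': {s1, s2, s3, s4, s5} → {s0, s1, s3, s5, s6, s7}.
Read 'a': {s0, s1, s3, s5, s6, s7} → {s1, s2, s3, s4, s5, s6}.
Read 'a': {s1, s2, s3, s4, s5, s6} → {s1, s2, s3, s4, s5, s6}.
Read 'b': {s1, s2, s3, s4, s5, s6} → {s0, s1, s3, s5, s6, s7}.
Read 'b': {s0, s1, s3, s5, s6, s7} → {s1, s2, s3, s4, s5, s6, s7}.
Read 'a': {s1, s2, s3, s4, s5, s6, s7} → {s1, s2, s3, s4, s5, s6}.
Read 'b': {s1, s2, s3, s4, s5, s6} → {s0, s1, s3, s5, s6, s7}.
Read 'b': {s0, s1, s3, s5, s6, s7} → {s1, s2, s3, s4, s5, s6, s7}.

{s1, s2, s3, s4, s5, s6, s7}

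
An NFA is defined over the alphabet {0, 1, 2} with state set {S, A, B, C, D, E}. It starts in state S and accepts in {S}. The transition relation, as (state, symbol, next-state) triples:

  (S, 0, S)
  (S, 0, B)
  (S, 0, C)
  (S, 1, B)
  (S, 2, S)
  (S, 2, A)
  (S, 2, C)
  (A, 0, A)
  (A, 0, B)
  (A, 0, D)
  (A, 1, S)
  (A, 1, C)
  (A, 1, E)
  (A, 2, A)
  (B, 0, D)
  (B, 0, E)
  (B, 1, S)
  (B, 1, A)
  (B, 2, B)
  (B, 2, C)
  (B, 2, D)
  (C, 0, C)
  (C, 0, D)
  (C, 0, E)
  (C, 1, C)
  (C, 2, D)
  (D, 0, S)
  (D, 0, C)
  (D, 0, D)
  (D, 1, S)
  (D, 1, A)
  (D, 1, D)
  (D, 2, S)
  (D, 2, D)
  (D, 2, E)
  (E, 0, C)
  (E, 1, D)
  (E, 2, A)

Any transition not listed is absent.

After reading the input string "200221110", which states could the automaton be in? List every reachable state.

Start in {S}.
Read '2': {S} → {S, A, C}.
Read '0': {S, A, C} → {S, A, B, C, D, E}.
Read '0': {S, A, B, C, D, E} → {S, A, B, C, D, E}.
Read '2': {S, A, B, C, D, E} → {S, A, B, C, D, E}.
Read '2': {S, A, B, C, D, E} → {S, A, B, C, D, E}.
Read '1': {S, A, B, C, D, E} → {S, A, B, C, D, E}.
Read '1': {S, A, B, C, D, E} → {S, A, B, C, D, E}.
Read '1': {S, A, B, C, D, E} → {S, A, B, C, D, E}.
Read '0': {S, A, B, C, D, E} → {S, A, B, C, D, E}.

{S, A, B, C, D, E}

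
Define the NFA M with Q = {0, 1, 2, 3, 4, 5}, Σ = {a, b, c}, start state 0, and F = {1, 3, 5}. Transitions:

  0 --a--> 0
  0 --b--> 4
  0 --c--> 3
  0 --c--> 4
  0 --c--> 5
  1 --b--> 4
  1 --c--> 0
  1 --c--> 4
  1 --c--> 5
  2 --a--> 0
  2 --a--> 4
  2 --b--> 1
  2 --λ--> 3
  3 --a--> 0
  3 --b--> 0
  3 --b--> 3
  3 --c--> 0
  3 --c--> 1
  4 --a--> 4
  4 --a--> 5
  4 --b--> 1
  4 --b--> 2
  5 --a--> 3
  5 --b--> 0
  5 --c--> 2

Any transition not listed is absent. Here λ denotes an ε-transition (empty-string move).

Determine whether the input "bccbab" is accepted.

No

Start in {0}.
Read 'b': {0} → {4}.
Read 'c': {4} → ∅.
The set is empty and remains empty for the remaining 4 symbols.
The final set ∅ contains no accepting state.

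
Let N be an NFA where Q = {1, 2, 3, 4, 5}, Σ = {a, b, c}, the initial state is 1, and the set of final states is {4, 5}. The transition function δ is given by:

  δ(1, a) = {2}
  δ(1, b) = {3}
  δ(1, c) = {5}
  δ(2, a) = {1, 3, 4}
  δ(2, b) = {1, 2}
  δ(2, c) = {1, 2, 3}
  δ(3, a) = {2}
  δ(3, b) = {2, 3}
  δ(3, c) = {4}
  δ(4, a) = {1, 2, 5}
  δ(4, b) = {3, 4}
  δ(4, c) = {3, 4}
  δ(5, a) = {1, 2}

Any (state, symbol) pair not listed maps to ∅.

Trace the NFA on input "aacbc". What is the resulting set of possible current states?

Start in {1}.
Read 'a': {1} → {2}.
Read 'a': {2} → {1, 3, 4}.
Read 'c': {1, 3, 4} → {3, 4, 5}.
Read 'b': {3, 4, 5} → {2, 3, 4}.
Read 'c': {2, 3, 4} → {1, 2, 3, 4}.

{1, 2, 3, 4}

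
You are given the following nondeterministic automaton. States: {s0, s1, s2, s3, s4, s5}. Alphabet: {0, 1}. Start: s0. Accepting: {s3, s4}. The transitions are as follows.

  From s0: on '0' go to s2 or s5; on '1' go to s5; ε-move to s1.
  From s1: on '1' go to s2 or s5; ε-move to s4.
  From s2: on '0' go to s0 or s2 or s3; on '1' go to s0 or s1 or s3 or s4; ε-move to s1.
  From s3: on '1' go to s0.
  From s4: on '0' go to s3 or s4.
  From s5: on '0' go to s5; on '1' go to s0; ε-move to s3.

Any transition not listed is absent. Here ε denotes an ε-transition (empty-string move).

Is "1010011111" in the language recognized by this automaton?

Start: ε-closure({s0}) = {s0, s1, s4}.
Read '1': {s0, s1, s4} → {s1, s2, s3, s4, s5}.
Read '0': {s1, s2, s3, s4, s5} → {s0, s1, s2, s3, s4, s5}.
Read '1': {s0, s1, s2, s3, s4, s5} → {s0, s1, s2, s3, s4, s5}.
Read '0': {s0, s1, s2, s3, s4, s5} → {s0, s1, s2, s3, s4, s5}.
Read '0': {s0, s1, s2, s3, s4, s5} → {s0, s1, s2, s3, s4, s5}.
Read '1': {s0, s1, s2, s3, s4, s5} → {s0, s1, s2, s3, s4, s5}.
Read '1': {s0, s1, s2, s3, s4, s5} → {s0, s1, s2, s3, s4, s5}.
Read '1': {s0, s1, s2, s3, s4, s5} → {s0, s1, s2, s3, s4, s5}.
Read '1': {s0, s1, s2, s3, s4, s5} → {s0, s1, s2, s3, s4, s5}.
Read '1': {s0, s1, s2, s3, s4, s5} → {s0, s1, s2, s3, s4, s5}.
The final set {s0, s1, s2, s3, s4, s5} contains the accepting states s3, s4.

Yes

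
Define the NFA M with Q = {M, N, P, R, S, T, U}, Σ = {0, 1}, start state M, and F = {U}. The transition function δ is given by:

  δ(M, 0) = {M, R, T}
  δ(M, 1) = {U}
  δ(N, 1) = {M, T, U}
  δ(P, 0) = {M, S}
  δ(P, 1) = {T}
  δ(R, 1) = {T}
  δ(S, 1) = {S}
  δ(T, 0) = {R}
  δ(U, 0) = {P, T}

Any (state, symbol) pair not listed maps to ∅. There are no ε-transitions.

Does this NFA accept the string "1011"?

No

Start in {M}.
Read '1': {M} → {U}.
Read '0': {U} → {P, T}.
Read '1': {P, T} → {T}.
Read '1': {T} → ∅.
The final set ∅ contains no accepting state.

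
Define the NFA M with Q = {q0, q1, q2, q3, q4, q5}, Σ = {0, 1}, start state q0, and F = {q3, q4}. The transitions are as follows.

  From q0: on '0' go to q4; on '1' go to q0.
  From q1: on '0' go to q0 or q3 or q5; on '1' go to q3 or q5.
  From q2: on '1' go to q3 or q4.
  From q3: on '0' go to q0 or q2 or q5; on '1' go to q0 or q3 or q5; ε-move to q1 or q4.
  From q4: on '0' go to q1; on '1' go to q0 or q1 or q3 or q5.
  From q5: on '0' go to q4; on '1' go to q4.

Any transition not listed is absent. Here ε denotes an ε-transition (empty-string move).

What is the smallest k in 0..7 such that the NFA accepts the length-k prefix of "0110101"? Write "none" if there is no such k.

1

Start in {q0}.
Read '0': {q0} → {q4}.
None of the earlier sets intersect F, but {q4} does.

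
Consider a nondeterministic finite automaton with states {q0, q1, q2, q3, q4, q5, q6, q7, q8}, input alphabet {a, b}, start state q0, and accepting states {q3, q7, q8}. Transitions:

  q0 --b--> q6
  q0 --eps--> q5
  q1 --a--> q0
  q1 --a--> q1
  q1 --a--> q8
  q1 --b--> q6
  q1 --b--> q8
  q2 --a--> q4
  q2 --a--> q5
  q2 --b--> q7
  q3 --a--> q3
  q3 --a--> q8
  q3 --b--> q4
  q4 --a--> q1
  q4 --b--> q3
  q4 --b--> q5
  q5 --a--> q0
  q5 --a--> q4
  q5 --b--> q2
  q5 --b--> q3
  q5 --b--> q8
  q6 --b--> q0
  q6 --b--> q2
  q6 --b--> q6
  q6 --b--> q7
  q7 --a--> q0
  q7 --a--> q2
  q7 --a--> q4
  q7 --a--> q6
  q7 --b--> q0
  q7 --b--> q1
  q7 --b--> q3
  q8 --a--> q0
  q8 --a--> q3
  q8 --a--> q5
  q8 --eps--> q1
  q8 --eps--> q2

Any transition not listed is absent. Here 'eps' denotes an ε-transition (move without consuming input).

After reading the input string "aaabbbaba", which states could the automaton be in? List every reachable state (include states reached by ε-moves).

Start: ε-closure({q0}) = {q0, q5}.
Read 'a': q0→∅, q5→{q0, q4}; union {q0, q4}; ε-closure = {q0, q4, q5}.
Read 'a': q0→∅, q4→{q1}, q5→{q0, q4}; union {q0, q1, q4}; ε-closure = {q0, q1, q4, q5}.
Read 'a': q0→∅, q1→{q0, q1, q8}, q4→{q1}, q5→{q0, q4}; union {q0, q1, q4, q8}; ε-closure = {q0, q1, q2, q4, q5, q8}.
Read 'b': q0→{q6}, q1→{q6, q8}, q2→{q7}, q4→{q3, q5}, q5→{q2, q3, q8}, q8→∅; union {q2, q3, q5, q6, q7, q8}; ε-closure = {q1, q2, q3, q5, q6, q7, q8}.
Read 'b': q1→{q6, q8}, q2→{q7}, q3→{q4}, q5→{q2, q3, q8}, q6→{q0, q2, q6, q7}, q7→{q0, q1, q3}, q8→∅; union {q0, q1, q2, q3, q4, q6, q7, q8}; ε-closure = {q0, q1, q2, q3, q4, q5, q6, q7, q8}.
Read 'b': q0→{q6}, q1→{q6, q8}, q2→{q7}, q3→{q4}, q4→{q3, q5}, q5→{q2, q3, q8}, q6→{q0, q2, q6, q7}, q7→{q0, q1, q3}, q8→∅; now {q0, q1, q2, q3, q4, q5, q6, q7, q8}.
Read 'a': q0→∅, q1→{q0, q1, q8}, q2→{q4, q5}, q3→{q3, q8}, q4→{q1}, q5→{q0, q4}, q6→∅, q7→{q0, q2, q4, q6}, q8→{q0, q3, q5}; now {q0, q1, q2, q3, q4, q5, q6, q8}.
Read 'b': q0→{q6}, q1→{q6, q8}, q2→{q7}, q3→{q4}, q4→{q3, q5}, q5→{q2, q3, q8}, q6→{q0, q2, q6, q7}, q8→∅; union {q0, q2, q3, q4, q5, q6, q7, q8}; ε-closure = {q0, q1, q2, q3, q4, q5, q6, q7, q8}.
Read 'a': q0→∅, q1→{q0, q1, q8}, q2→{q4, q5}, q3→{q3, q8}, q4→{q1}, q5→{q0, q4}, q6→∅, q7→{q0, q2, q4, q6}, q8→{q0, q3, q5}; now {q0, q1, q2, q3, q4, q5, q6, q8}.

{q0, q1, q2, q3, q4, q5, q6, q8}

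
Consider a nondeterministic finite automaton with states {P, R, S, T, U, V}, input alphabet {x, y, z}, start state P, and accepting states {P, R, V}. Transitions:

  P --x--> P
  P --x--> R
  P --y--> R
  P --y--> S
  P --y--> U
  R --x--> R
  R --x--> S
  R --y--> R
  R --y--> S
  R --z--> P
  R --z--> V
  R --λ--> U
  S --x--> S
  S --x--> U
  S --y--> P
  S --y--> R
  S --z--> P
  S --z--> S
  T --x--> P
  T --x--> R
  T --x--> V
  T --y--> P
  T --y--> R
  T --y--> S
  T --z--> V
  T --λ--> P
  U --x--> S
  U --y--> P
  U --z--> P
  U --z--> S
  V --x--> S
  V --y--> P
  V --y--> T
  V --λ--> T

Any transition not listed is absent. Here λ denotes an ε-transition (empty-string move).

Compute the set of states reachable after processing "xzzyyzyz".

{P, S, T, V}

Start in {P}.
Read 'x': P→{P, R}; union {P, R}; ε-closure = {P, R, U}.
Read 'z': P→∅, R→{P, V}, U→{P, S}; union {P, S, V}; ε-closure = {P, S, T, V}.
Read 'z': P→∅, S→{P, S}, T→{V}, V→∅; union {P, S, V}; ε-closure = {P, S, T, V}.
Read 'y': P→{R, S, U}, S→{P, R}, T→{P, R, S}, V→{P, T}; now {P, R, S, T, U}.
Read 'y': P→{R, S, U}, R→{R, S}, S→{P, R}, T→{P, R, S}, U→{P}; now {P, R, S, U}.
Read 'z': P→∅, R→{P, V}, S→{P, S}, U→{P, S}; union {P, S, V}; ε-closure = {P, S, T, V}.
Read 'y': P→{R, S, U}, S→{P, R}, T→{P, R, S}, V→{P, T}; now {P, R, S, T, U}.
Read 'z': P→∅, R→{P, V}, S→{P, S}, T→{V}, U→{P, S}; union {P, S, V}; ε-closure = {P, S, T, V}.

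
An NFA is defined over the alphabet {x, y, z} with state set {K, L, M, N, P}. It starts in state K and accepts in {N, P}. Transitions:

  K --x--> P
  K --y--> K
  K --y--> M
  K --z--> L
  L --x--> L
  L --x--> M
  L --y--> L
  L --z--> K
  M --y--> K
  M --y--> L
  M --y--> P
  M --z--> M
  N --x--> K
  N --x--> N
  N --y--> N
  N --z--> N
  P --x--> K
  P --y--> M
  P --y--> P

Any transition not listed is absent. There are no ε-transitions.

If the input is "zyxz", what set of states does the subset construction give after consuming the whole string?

{K, M}

Start in {K}.
Read 'z': K→{L}; now {L}.
Read 'y': L→{L}; now {L}.
Read 'x': L→{L, M}; now {L, M}.
Read 'z': L→{K}, M→{M}; now {K, M}.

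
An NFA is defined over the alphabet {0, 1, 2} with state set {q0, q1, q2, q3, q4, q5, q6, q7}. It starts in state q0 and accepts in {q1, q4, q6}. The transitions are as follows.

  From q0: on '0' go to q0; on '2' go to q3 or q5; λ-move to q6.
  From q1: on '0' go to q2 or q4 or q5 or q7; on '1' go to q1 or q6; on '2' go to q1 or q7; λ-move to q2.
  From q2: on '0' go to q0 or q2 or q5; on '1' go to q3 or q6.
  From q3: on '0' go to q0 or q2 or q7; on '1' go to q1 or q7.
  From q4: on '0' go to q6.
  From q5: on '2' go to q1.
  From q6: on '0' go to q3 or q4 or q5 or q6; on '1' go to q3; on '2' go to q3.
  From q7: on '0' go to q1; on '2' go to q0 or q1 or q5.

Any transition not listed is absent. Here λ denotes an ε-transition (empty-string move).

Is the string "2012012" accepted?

No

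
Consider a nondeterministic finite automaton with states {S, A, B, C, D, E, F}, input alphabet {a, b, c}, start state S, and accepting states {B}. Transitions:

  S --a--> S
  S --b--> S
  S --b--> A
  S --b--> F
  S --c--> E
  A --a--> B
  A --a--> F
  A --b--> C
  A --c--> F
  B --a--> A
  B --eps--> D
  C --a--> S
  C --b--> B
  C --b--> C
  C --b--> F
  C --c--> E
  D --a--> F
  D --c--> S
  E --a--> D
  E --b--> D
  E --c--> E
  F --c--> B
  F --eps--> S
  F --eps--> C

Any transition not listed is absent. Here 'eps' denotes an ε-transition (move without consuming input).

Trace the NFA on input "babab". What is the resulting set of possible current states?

{S, A, B, C, D, F}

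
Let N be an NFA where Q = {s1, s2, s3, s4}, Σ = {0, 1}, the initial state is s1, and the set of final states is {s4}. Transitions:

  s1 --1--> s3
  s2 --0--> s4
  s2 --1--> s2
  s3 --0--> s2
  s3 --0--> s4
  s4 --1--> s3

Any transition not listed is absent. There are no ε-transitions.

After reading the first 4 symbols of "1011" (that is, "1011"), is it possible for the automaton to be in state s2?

Yes

Start in {s1}.
Read '1': {s1} → {s3}.
Read '0': {s3} → {s2, s4}.
Read '1': {s2, s4} → {s2, s3}.
Read '1': {s2, s3} → {s2}.
State s2 is in {s2}.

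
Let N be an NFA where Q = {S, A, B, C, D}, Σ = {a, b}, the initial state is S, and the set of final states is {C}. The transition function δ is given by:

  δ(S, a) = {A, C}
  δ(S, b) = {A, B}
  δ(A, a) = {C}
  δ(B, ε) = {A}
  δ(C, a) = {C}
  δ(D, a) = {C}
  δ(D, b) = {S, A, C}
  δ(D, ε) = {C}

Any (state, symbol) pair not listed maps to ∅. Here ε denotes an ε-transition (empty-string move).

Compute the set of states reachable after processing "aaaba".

∅

Start in {S}.
Read 'a': S→{A, C}; now {A, C}.
Read 'a': A→{C}, C→{C}; now {C}.
Read 'a': C→{C}; now {C}.
Read 'b': C→∅; now ∅.
The set is empty and remains empty for the remaining 1 symbol.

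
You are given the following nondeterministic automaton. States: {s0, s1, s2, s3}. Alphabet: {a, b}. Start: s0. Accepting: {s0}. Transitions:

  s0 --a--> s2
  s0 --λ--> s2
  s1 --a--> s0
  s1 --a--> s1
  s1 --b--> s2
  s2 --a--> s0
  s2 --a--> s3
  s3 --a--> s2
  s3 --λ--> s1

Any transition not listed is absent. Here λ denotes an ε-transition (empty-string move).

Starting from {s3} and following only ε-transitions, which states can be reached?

{s1, s3}

Begin with {s3}.
ε-move s3 → s1; add s1.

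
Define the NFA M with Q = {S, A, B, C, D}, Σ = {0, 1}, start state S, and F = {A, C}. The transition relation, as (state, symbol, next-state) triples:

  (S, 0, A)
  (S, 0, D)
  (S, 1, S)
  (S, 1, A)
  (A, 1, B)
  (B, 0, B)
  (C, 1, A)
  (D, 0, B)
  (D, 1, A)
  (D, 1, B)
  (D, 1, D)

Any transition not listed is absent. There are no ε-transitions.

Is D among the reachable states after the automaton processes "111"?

Start in {S}.
Read '1': {S} → {S, A}.
Read '1': {S, A} → {S, A, B}.
Read '1': {S, A, B} → {S, A, B}.
State D is not in {S, A, B}.

No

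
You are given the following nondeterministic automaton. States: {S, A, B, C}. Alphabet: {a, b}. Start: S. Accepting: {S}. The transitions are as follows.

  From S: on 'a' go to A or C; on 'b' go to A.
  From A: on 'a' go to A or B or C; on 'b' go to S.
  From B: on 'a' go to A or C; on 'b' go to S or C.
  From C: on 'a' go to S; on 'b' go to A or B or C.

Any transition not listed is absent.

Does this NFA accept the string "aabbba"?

Start in {S}.
Read 'a': S→{A, C}; now {A, C}.
Read 'a': A→{A, B, C}, C→{S}; now {S, A, B, C}.
Read 'b': S→{A}, A→{S}, B→{S, C}, C→{A, B, C}; now {S, A, B, C}.
Read 'b': S→{A}, A→{S}, B→{S, C}, C→{A, B, C}; now {S, A, B, C}.
Read 'b': S→{A}, A→{S}, B→{S, C}, C→{A, B, C}; now {S, A, B, C}.
Read 'a': S→{A, C}, A→{A, B, C}, B→{A, C}, C→{S}; now {S, A, B, C}.
The final set {S, A, B, C} contains the accepting state S.

Yes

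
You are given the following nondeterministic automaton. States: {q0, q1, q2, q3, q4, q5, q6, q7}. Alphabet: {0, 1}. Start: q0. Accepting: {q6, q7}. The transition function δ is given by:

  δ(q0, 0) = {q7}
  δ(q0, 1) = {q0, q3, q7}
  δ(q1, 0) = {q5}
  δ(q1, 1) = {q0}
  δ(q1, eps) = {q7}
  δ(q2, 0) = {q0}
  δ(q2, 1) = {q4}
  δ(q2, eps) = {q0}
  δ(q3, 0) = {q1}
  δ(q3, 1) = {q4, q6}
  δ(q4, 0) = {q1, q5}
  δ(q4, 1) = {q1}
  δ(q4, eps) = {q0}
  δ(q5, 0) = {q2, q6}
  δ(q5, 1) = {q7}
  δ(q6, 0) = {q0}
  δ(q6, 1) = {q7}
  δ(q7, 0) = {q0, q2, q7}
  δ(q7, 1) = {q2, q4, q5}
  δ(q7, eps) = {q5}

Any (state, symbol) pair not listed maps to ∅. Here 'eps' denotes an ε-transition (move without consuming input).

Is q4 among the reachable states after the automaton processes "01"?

Start in {q0}.
Read '0': {q0} → {q5, q7}.
Read '1': {q5, q7} → {q0, q2, q4, q5, q7}.
State q4 is in {q0, q2, q4, q5, q7}.

Yes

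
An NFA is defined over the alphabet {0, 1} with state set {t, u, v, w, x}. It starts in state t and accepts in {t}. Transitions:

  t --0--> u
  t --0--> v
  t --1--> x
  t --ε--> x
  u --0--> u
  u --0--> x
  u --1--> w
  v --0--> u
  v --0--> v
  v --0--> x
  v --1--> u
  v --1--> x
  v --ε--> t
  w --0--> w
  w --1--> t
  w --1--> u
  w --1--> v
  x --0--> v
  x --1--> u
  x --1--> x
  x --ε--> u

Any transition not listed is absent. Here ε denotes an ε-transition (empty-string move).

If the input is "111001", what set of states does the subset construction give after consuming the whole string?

{t, u, v, w, x}

Start: ε-closure({t}) = {t, u, x}.
Read '1': {t, u, x} → {u, w, x}.
Read '1': {u, w, x} → {t, u, v, w, x}.
Read '1': {t, u, v, w, x} → {t, u, v, w, x}.
Read '0': {t, u, v, w, x} → {t, u, v, w, x}.
Read '0': {t, u, v, w, x} → {t, u, v, w, x}.
Read '1': {t, u, v, w, x} → {t, u, v, w, x}.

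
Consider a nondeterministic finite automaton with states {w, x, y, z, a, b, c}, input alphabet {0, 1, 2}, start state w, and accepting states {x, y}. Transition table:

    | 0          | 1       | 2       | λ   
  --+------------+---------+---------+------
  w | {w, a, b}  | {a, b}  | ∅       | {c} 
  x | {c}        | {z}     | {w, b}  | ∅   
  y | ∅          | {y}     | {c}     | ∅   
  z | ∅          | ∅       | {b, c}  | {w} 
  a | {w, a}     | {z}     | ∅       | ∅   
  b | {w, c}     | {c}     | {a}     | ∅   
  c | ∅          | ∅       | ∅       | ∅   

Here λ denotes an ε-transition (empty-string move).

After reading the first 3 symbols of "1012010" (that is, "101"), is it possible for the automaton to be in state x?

No

Start: ε-closure({w}) = {w, c}.
Read '1': w→{a, b}, c→∅; now {a, b}.
Read '0': a→{w, a}, b→{w, c}; now {w, a, c}.
Read '1': w→{a, b}, a→{z}, c→∅; union {z, a, b}; ε-closure = {w, z, a, b, c}.
State x is not in {w, z, a, b, c}.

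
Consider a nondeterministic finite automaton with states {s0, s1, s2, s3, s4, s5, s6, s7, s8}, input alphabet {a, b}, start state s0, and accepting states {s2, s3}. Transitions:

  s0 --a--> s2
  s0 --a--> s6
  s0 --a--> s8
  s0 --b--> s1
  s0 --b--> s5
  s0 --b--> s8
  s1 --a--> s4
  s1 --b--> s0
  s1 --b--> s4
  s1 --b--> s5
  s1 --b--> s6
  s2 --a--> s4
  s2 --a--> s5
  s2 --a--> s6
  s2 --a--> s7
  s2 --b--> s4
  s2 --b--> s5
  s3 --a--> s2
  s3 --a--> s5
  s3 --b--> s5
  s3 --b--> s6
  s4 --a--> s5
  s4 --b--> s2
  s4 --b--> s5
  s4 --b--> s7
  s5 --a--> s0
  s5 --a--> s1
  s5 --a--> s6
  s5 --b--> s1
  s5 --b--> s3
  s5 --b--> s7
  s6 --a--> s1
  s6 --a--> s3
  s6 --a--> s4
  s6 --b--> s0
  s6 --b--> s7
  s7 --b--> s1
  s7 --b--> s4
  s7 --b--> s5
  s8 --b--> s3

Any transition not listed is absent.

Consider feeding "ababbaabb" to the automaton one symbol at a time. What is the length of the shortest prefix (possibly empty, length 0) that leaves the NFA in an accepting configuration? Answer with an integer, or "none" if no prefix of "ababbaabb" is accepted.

Start in {s0}.
Read 'a': {s0} → {s2, s6, s8}.
None of the earlier sets intersect F, but {s2, s6, s8} does.

1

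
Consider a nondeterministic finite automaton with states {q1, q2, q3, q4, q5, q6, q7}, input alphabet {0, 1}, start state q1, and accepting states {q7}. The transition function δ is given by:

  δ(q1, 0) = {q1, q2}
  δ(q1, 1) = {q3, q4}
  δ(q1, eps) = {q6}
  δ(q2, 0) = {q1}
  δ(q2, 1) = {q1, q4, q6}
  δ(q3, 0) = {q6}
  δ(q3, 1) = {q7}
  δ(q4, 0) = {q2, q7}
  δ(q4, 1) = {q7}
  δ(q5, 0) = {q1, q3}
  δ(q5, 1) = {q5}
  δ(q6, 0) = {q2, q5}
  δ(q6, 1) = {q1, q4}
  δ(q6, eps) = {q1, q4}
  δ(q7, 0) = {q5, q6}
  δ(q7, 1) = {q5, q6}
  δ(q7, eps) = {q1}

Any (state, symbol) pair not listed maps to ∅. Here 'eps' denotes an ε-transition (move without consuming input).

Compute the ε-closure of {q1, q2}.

Begin with {q1, q2}.
ε-move q1 → q6; add q6.
ε-move q6 → q4; add q4.

{q1, q2, q4, q6}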